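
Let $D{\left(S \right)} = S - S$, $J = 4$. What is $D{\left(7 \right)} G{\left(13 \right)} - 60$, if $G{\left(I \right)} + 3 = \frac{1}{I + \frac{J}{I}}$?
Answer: $-60$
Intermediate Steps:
$D{\left(S \right)} = 0$
$G{\left(I \right)} = -3 + \frac{1}{I + \frac{4}{I}}$
$D{\left(7 \right)} G{\left(13 \right)} - 60 = 0 \frac{-12 + 13 - 3 \cdot 13^{2}}{4 + 13^{2}} - 60 = 0 \frac{-12 + 13 - 507}{4 + 169} - 60 = 0 \frac{-12 + 13 - 507}{173} - 60 = 0 \cdot \frac{1}{173} \left(-506\right) - 60 = 0 \left(- \frac{506}{173}\right) - 60 = 0 - 60 = -60$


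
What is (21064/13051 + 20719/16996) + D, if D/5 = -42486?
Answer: -47119488706867/221814796 ≈ -2.1243e+5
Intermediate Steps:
D = -212430 (D = 5*(-42486) = -212430)
(21064/13051 + 20719/16996) + D = (21064/13051 + 20719/16996) - 212430 = 628407413/221814796 - 212430 = -47119488706867/221814796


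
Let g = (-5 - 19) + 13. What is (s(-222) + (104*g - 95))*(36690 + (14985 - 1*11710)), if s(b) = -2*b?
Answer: -31772175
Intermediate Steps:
g = -11 (g = -24 + 13 = -11)
(s(-222) + (104*g - 95))*(36690 + (14985 - 1*11710)) = (-2*(-222) + (104*(-11) - 95))*(36690 + (14985 - 1*11710)) = (444 + (-1144 - 95))*(36690 + (14985 - 11710)) = (444 - 1239)*(36690 + 3275) = -795*39965 = -31772175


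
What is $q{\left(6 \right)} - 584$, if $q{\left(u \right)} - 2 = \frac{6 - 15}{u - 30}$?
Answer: $- \frac{4653}{8} \approx -581.63$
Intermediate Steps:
$q{\left(u \right)} = 2 - \frac{9}{-30 + u}$ ($q{\left(u \right)} = 2 + \frac{6 - 15}{u - 30} = 2 - \frac{9}{-30 + u}$)
$q{\left(6 \right)} - 584 = \frac{-69 + 2 \cdot 6}{-30 + 6} - 584 = \frac{-69 + 12}{-24} - 584 = \left(- \frac{1}{24}\right) \left(-57\right) - 584 = \frac{19}{8} - 584 = - \frac{4653}{8}$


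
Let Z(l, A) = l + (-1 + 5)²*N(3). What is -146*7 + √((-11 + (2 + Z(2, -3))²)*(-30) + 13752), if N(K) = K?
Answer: -1022 + I*√67038 ≈ -1022.0 + 258.92*I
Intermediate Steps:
Z(l, A) = 48 + l (Z(l, A) = l + (-1 + 5)²*3 = l + 4²*3 = l + 16*3 = l + 48 = 48 + l)
-146*7 + √((-11 + (2 + Z(2, -3))²)*(-30) + 13752) = -146*7 + √((-11 + (2 + (48 + 2))²)*(-30) + 13752) = -1022 + √((-11 + (2 + 50)²)*(-30) + 13752) = -1022 + √((-11 + 52²)*(-30) + 13752) = -1022 + √((-11 + 2704)*(-30) + 13752) = -1022 + √(2693*(-30) + 13752) = -1022 + √(-80790 + 13752) = -1022 + √(-67038) = -1022 + I*√67038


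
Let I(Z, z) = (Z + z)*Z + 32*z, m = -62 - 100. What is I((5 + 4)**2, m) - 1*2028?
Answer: -13773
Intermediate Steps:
m = -162
I(Z, z) = 32*z + Z*(Z + z) (I(Z, z) = Z*(Z + z) + 32*z = 32*z + Z*(Z + z))
I((5 + 4)**2, m) - 1*2028 = (((5 + 4)**2)**2 + 32*(-162) + (5 + 4)**2*(-162)) - 1*2028 = ((9**2)**2 - 5184 + 9**2*(-162)) - 2028 = (81**2 - 5184 + 81*(-162)) - 2028 = (6561 - 5184 - 13122) - 2028 = -11745 - 2028 = -13773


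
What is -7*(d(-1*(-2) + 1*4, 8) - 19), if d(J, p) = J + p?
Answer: 35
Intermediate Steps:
-7*(d(-1*(-2) + 1*4, 8) - 19) = -7*(((-1*(-2) + 1*4) + 8) - 19) = -7*(((2 + 4) + 8) - 19) = -7*((6 + 8) - 19) = -7*(14 - 19) = -7*(-5) = 35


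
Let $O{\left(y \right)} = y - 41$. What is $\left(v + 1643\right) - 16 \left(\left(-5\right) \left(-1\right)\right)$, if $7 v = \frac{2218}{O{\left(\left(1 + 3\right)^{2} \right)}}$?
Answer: $\frac{271307}{175} \approx 1550.3$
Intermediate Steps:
$O{\left(y \right)} = -41 + y$
$v = - \frac{2218}{175}$ ($v = \frac{2218 \frac{1}{-41 + \left(1 + 3\right)^{2}}}{7} = \frac{2218 \frac{1}{-41 + 4^{2}}}{7} = \frac{2218 \frac{1}{-41 + 16}}{7} = \frac{2218 \frac{1}{-25}}{7} = \frac{2218 \left(- \frac{1}{25}\right)}{7} = \frac{1}{7} \left(- \frac{2218}{25}\right) = - \frac{2218}{175} \approx -12.674$)
$\left(v + 1643\right) - 16 \left(\left(-5\right) \left(-1\right)\right) = \left(- \frac{2218}{175} + 1643\right) - 16 \left(\left(-5\right) \left(-1\right)\right) = \frac{285307}{175} - 80 = \frac{271307}{175}$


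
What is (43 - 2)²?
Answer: 1681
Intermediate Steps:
(43 - 2)² = 41² = 1681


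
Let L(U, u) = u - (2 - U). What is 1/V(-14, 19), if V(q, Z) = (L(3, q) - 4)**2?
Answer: 1/289 ≈ 0.0034602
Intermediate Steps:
L(U, u) = -2 + U + u (L(U, u) = u + (-2 + U) = -2 + U + u)
V(q, Z) = (-3 + q)**2 (V(q, Z) = ((-2 + 3 + q) - 4)**2 = ((1 + q) - 4)**2 = (-3 + q)**2)
1/V(-14, 19) = 1/((-3 - 14)**2) = 1/((-17)**2) = 1/289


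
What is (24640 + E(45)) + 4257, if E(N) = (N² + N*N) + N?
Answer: 32992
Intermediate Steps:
E(N) = N + 2*N² (E(N) = (N² + N²) + N = 2*N² + N = N + 2*N²)
(24640 + E(45)) + 4257 = (24640 + 45*(1 + 2*45)) + 4257 = (24640 + 45*(1 + 90)) + 4257 = (24640 + 45*91) + 4257 = (24640 + 4095) + 4257 = 28735 + 4257 = 32992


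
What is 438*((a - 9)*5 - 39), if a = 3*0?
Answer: -36792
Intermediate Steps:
a = 0
438*((a - 9)*5 - 39) = 438*((0 - 9)*5 - 39) = 438*(-9*5 - 39) = 438*(-45 - 39) = 438*(-84) = -36792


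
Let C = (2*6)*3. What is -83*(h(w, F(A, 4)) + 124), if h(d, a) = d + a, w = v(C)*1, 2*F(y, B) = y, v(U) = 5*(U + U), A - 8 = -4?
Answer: -40338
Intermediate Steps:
A = 4 (A = 8 - 4 = 4)
C = 36 (C = 12*3 = 36)
v(U) = 10*U (v(U) = 5*(2*U) = 10*U)
F(y, B) = y/2
w = 360 (w = (10*36)*1 = 360*1 = 360)
h(d, a) = a + d
-83*(h(w, F(A, 4)) + 124) = -83*(((1/2)*4 + 360) + 124) = -83*((2 + 360) + 124) = -83*(362 + 124) = -83*486 = -40338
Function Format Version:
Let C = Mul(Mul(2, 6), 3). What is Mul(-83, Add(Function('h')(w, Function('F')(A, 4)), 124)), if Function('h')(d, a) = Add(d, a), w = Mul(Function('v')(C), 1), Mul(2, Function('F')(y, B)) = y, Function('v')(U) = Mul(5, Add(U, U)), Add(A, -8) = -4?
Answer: -40338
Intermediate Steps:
A = 4 (A = Add(8, -4) = 4)
C = 36 (C = Mul(12, 3) = 36)
Function('v')(U) = Mul(10, U) (Function('v')(U) = Mul(5, Mul(2, U)) = Mul(10, U))
Function('F')(y, B) = Mul(Rational(1, 2), y)
w = 360 (w = Mul(Mul(10, 36), 1) = Mul(360, 1) = 360)
Function('h')(d, a) = Add(a, d)
Mul(-83, Add(Function('h')(w, Function('F')(A, 4)), 124)) = Mul(-83, Add(Add(Mul(Rational(1, 2), 4), 360), 124)) = Mul(-83, Add(Add(2, 360), 124)) = Mul(-83, Add(362, 124)) = Mul(-83, 486) = -40338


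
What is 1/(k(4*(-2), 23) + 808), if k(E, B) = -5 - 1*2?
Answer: 1/801 ≈ 0.0012484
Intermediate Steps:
k(E, B) = -7 (k(E, B) = -5 - 2 = -7)
1/(k(4*(-2), 23) + 808) = 1/(-7 + 808) = 1/801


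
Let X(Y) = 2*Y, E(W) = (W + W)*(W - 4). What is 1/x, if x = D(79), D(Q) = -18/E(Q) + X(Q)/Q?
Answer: 1975/3947 ≈ 0.50038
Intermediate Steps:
E(W) = 2*W*(-4 + W) (E(W) = (2*W)*(-4 + W) = 2*W*(-4 + W))
D(Q) = 2 - 9/(Q*(-4 + Q)) (D(Q) = -18*1/(2*Q*(-4 + Q)) + (2*Q)/Q = -9/(Q*(-4 + Q)) + 2 = 2 - 9/(Q*(-4 + Q)))
x = 3947/1975 (x = (-9 + 2*79*(-4 + 79))/(79*(-4 + 79)) = (1/79)*(-9 + 2*79*75)/75 = (1/79)*(1/75)*(-9 + 11850) = (1/79)*(1/75)*11841 = 3947/1975 ≈ 1.9985)
1/x = 1/(3947/1975) = 1975/3947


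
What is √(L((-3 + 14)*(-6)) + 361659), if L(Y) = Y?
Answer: 3*√40177 ≈ 601.33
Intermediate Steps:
√(L((-3 + 14)*(-6)) + 361659) = √((-3 + 14)*(-6) + 361659) = √(11*(-6) + 361659) = √(-66 + 361659) = √361593 = 3*√40177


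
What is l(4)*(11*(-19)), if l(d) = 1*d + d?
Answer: -1672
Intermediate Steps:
l(d) = 2*d (l(d) = d + d = 2*d)
l(4)*(11*(-19)) = (2*4)*(11*(-19)) = 8*(-209) = -1672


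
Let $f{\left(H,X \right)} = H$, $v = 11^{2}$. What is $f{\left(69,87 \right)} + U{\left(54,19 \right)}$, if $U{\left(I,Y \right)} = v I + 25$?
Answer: $6628$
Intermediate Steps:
$v = 121$
$U{\left(I,Y \right)} = 25 + 121 I$ ($U{\left(I,Y \right)} = 121 I + 25 = 25 + 121 I$)
$f{\left(69,87 \right)} + U{\left(54,19 \right)} = 69 + \left(25 + 121 \cdot 54\right) = 69 + \left(25 + 6534\right) = 69 + 6559 = 6628$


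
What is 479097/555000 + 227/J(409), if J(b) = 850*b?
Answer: 1111227047/1286305000 ≈ 0.86389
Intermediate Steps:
479097/555000 + 227/J(409) = 479097/555000 + 227/((850*409)) = 479097*(1/555000) + 227/347650 = 159699/185000 + 227*(1/347650) = 159699/185000 + 227/347650 = 1111227047/1286305000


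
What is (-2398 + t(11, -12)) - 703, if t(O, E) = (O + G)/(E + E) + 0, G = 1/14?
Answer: -1042091/336 ≈ -3101.5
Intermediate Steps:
G = 1/14 ≈ 0.071429
t(O, E) = (1/14 + O)/(2*E) (t(O, E) = (O + 1/14)/(E + E) + 0 = (1/14 + O)/((2*E)) + 0 = (1/14 + O)*(1/(2*E)) + 0 = (1/14 + O)/(2*E) + 0 = (1/14 + O)/(2*E))
(-2398 + t(11, -12)) - 703 = (-2398 + (1/28)*(1 + 14*11)/(-12)) - 703 = (-2398 + (1/28)*(-1/12)*(1 + 154)) - 703 = (-2398 + (1/28)*(-1/12)*155) - 703 = (-2398 - 155/336) - 703 = -805883/336 - 703 = -1042091/336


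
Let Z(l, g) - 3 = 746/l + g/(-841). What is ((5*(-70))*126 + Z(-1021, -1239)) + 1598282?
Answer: 1334518683918/858661 ≈ 1.5542e+6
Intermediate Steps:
Z(l, g) = 3 + 746/l - g/841 (Z(l, g) = 3 + (746/l + g/(-841)) = 3 + (746/l + g*(-1/841)) = 3 + (746/l - g/841) = 3 + 746/l - g/841)
((5*(-70))*126 + Z(-1021, -1239)) + 1598282 = ((5*(-70))*126 + (3 + 746/(-1021) - 1/841*(-1239))) + 1598282 = (-350*126 + (3 + 746*(-1/1021) + 1239/841)) + 1598282 = (-44100 + (3 - 746/1021 + 1239/841)) + 1598282 = (-44100 + 3213616/858661) + 1598282 = -37863736484/858661 + 1598282 = 1334518683918/858661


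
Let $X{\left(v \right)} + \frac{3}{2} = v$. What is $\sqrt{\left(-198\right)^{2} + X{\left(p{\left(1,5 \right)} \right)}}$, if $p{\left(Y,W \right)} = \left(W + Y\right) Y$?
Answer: $\frac{3 \sqrt{17426}}{2} \approx 198.01$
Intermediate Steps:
$p{\left(Y,W \right)} = Y \left(W + Y\right)$
$X{\left(v \right)} = - \frac{3}{2} + v$
$\sqrt{\left(-198\right)^{2} + X{\left(p{\left(1,5 \right)} \right)}} = \sqrt{\left(-198\right)^{2} - \left(\frac{3}{2} - \left(5 + 1\right)\right)} = \sqrt{39204 + \left(- \frac{3}{2} + 1 \cdot 6\right)} = \sqrt{39204 + \left(- \frac{3}{2} + 6\right)} = \sqrt{39204 + \frac{9}{2}} = \sqrt{\frac{78417}{2}} = \frac{3 \sqrt{17426}}{2}$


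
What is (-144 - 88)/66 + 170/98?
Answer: -2879/1617 ≈ -1.7805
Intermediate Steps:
(-144 - 88)/66 + 170/98 = -232*1/66 + 170*(1/98) = -116/33 + 85/49 = -2879/1617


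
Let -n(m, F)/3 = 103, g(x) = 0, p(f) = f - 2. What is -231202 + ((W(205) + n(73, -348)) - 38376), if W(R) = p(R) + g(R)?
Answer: -269684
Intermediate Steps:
p(f) = -2 + f
n(m, F) = -309 (n(m, F) = -3*103 = -309)
W(R) = -2 + R (W(R) = (-2 + R) + 0 = -2 + R)
-231202 + ((W(205) + n(73, -348)) - 38376) = -231202 + (((-2 + 205) - 309) - 38376) = -231202 + ((203 - 309) - 38376) = -231202 + (-106 - 38376) = -231202 - 38482 = -269684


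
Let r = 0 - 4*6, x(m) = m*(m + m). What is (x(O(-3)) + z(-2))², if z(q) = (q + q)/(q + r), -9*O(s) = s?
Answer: 1936/13689 ≈ 0.14143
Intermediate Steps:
O(s) = -s/9
x(m) = 2*m² (x(m) = m*(2*m) = 2*m²)
r = -24 (r = 0 - 24 = -24)
z(q) = 2*q/(-24 + q) (z(q) = (q + q)/(q - 24) = (2*q)/(-24 + q) = 2*q/(-24 + q))
(x(O(-3)) + z(-2))² = (2*(-⅑*(-3))² + 2*(-2)/(-24 - 2))² = (2*(⅓)² + 2*(-2)/(-26))² = (2*(⅑) + 2*(-2)*(-1/26))² = (2/9 + 2/13)² = (44/117)² = 1936/13689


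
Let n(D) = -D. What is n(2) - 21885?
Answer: -21887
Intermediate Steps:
n(2) - 21885 = -1*2 - 21885 = -2 - 21885 = -21887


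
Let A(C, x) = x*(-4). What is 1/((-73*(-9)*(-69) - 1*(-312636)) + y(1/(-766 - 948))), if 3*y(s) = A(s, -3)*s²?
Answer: 734449/196320421048 ≈ 3.7411e-6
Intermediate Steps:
A(C, x) = -4*x
y(s) = 4*s² (y(s) = ((-4*(-3))*s²)/3 = (12*s²)/3 = 4*s²)
1/((-73*(-9)*(-69) - 1*(-312636)) + y(1/(-766 - 948))) = 1/((-73*(-9)*(-69) - 1*(-312636)) + 4*(1/(-766 - 948))²) = 1/((657*(-69) + 312636) + 4*(1/(-1714))²) = 1/((-45333 + 312636) + 4*(-1/1714)²) = 1/(267303 + 4*(1/2937796)) = 1/(267303 + 1/734449) = 1/(196320421048/734449) = 734449/196320421048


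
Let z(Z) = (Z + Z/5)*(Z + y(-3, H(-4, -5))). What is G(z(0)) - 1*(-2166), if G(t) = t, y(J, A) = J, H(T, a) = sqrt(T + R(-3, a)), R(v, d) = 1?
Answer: 2166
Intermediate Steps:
H(T, a) = sqrt(1 + T) (H(T, a) = sqrt(T + 1) = sqrt(1 + T))
z(Z) = 6*Z*(-3 + Z)/5 (z(Z) = (Z + Z/5)*(Z - 3) = (Z + Z*(1/5))*(-3 + Z) = (Z + Z/5)*(-3 + Z) = (6*Z/5)*(-3 + Z) = 6*Z*(-3 + Z)/5)
G(z(0)) - 1*(-2166) = (6/5)*0*(-3 + 0) - 1*(-2166) = (6/5)*0*(-3) + 2166 = 0 + 2166 = 2166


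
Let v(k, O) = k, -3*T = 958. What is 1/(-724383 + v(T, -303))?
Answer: -3/2174107 ≈ -1.3799e-6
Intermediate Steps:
T = -958/3 (T = -1/3*958 = -958/3 ≈ -319.33)
1/(-724383 + v(T, -303)) = 1/(-724383 - 958/3) = 1/(-2174107/3) = -3/2174107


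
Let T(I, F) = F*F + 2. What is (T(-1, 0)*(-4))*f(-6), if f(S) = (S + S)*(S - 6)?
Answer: -1152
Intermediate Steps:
f(S) = 2*S*(-6 + S) (f(S) = (2*S)*(-6 + S) = 2*S*(-6 + S))
T(I, F) = 2 + F**2 (T(I, F) = F**2 + 2 = 2 + F**2)
(T(-1, 0)*(-4))*f(-6) = ((2 + 0**2)*(-4))*(2*(-6)*(-6 - 6)) = ((2 + 0)*(-4))*(2*(-6)*(-12)) = (2*(-4))*144 = -8*144 = -1152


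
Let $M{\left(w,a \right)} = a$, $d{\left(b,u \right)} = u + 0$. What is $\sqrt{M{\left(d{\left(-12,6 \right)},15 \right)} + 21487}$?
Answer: $\sqrt{21502} \approx 146.64$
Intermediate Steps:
$d{\left(b,u \right)} = u$
$\sqrt{M{\left(d{\left(-12,6 \right)},15 \right)} + 21487} = \sqrt{15 + 21487} = \sqrt{21502}$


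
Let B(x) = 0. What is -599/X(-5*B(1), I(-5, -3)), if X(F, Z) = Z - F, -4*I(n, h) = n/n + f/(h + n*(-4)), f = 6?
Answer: 40732/23 ≈ 1771.0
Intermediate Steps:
I(n, h) = -¼ - 3/(2*(h - 4*n)) (I(n, h) = -(n/n + 6/(h + n*(-4)))/4 = -(1 + 6/(h - 4*n))/4 = -¼ - 3/(2*(h - 4*n)))
-599/X(-5*B(1), I(-5, -3)) = -599/((-6 - 1*(-3) + 4*(-5))/(4*(-3 - 4*(-5))) - (-5)*0) = -599/((-6 + 3 - 20)/(4*(-3 + 20)) - 1*0) = -599/((¼)*(-23)/17 + 0) = -599/((¼)*(1/17)*(-23) + 0) = -599/(-23/68 + 0) = -599/(-23/68) = -599*(-68/23) = 40732/23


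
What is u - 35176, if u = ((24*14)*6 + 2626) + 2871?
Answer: -27663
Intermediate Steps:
u = 7513 (u = (336*6 + 2626) + 2871 = (2016 + 2626) + 2871 = 4642 + 2871 = 7513)
u - 35176 = 7513 - 35176 = -27663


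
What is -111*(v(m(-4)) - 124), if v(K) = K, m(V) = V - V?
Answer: 13764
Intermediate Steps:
m(V) = 0
-111*(v(m(-4)) - 124) = -111*(0 - 124) = -111*(-124) = 13764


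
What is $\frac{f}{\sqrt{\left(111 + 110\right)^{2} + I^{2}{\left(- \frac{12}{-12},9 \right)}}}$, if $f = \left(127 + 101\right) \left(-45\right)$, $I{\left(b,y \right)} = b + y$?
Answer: $- \frac{10260 \sqrt{48941}}{48941} \approx -46.378$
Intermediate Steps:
$f = -10260$ ($f = 228 \left(-45\right) = -10260$)
$\frac{f}{\sqrt{\left(111 + 110\right)^{2} + I^{2}{\left(- \frac{12}{-12},9 \right)}}} = - \frac{10260}{\sqrt{\left(111 + 110\right)^{2} + \left(- \frac{12}{-12} + 9\right)^{2}}} = - \frac{10260}{\sqrt{221^{2} + \left(\left(-12\right) \left(- \frac{1}{12}\right) + 9\right)^{2}}} = - \frac{10260}{\sqrt{48841 + \left(1 + 9\right)^{2}}} = - \frac{10260}{\sqrt{48841 + 10^{2}}} = - \frac{10260}{\sqrt{48841 + 100}} = - \frac{10260}{\sqrt{48941}} = - 10260 \frac{\sqrt{48941}}{48941} = - \frac{10260 \sqrt{48941}}{48941}$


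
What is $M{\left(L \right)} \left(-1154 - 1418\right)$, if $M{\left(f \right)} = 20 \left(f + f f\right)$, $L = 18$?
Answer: $-17592480$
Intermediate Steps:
$M{\left(f \right)} = 20 f + 20 f^{2}$ ($M{\left(f \right)} = 20 \left(f + f^{2}\right) = 20 f + 20 f^{2}$)
$M{\left(L \right)} \left(-1154 - 1418\right) = 20 \cdot 18 \left(1 + 18\right) \left(-1154 - 1418\right) = 20 \cdot 18 \cdot 19 \left(-2572\right) = 6840 \left(-2572\right) = -17592480$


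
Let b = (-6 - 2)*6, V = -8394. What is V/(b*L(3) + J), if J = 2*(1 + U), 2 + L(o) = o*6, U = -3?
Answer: 4197/386 ≈ 10.873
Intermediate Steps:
L(o) = -2 + 6*o (L(o) = -2 + o*6 = -2 + 6*o)
J = -4 (J = 2*(1 - 3) = 2*(-2) = -4)
b = -48 (b = -8*6 = -48)
V/(b*L(3) + J) = -8394/(-48*(-2 + 6*3) - 4) = -8394/(-48*(-2 + 18) - 4) = -8394/(-48*16 - 4) = -8394/(-768 - 4) = -8394/(-772) = -8394*(-1/772) = 4197/386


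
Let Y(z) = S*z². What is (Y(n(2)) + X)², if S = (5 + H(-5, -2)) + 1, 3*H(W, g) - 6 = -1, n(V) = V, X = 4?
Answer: 10816/9 ≈ 1201.8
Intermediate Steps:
H(W, g) = 5/3 (H(W, g) = 2 + (⅓)*(-1) = 2 - ⅓ = 5/3)
S = 23/3 (S = (5 + 5/3) + 1 = 20/3 + 1 = 23/3 ≈ 7.6667)
Y(z) = 23*z²/3
(Y(n(2)) + X)² = ((23/3)*2² + 4)² = ((23/3)*4 + 4)² = (92/3 + 4)² = (104/3)² = 10816/9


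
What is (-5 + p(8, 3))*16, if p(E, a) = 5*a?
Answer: 160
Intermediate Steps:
(-5 + p(8, 3))*16 = (-5 + 5*3)*16 = (-5 + 15)*16 = 10*16 = 160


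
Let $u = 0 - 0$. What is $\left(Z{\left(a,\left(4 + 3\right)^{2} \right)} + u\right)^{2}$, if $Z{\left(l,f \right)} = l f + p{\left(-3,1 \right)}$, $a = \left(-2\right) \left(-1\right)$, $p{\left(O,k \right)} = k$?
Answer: $9801$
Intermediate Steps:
$u = 0$ ($u = 0 + 0 = 0$)
$a = 2$
$Z{\left(l,f \right)} = 1 + f l$ ($Z{\left(l,f \right)} = l f + 1 = f l + 1 = 1 + f l$)
$\left(Z{\left(a,\left(4 + 3\right)^{2} \right)} + u\right)^{2} = \left(\left(1 + \left(4 + 3\right)^{2} \cdot 2\right) + 0\right)^{2} = \left(\left(1 + 7^{2} \cdot 2\right) + 0\right)^{2} = \left(\left(1 + 49 \cdot 2\right) + 0\right)^{2} = \left(\left(1 + 98\right) + 0\right)^{2} = \left(99 + 0\right)^{2} = 99^{2} = 9801$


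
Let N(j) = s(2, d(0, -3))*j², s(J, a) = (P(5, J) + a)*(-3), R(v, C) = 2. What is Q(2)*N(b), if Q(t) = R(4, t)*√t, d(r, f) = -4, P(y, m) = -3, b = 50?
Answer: 105000*√2 ≈ 1.4849e+5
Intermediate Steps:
s(J, a) = 9 - 3*a (s(J, a) = (-3 + a)*(-3) = 9 - 3*a)
Q(t) = 2*√t
N(j) = 21*j² (N(j) = (9 - 3*(-4))*j² = (9 + 12)*j² = 21*j²)
Q(2)*N(b) = (2*√2)*(21*50²) = (2*√2)*(21*2500) = (2*√2)*52500 = 105000*√2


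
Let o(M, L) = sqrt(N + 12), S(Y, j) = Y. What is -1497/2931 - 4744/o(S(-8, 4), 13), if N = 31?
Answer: -499/977 - 4744*sqrt(43)/43 ≈ -723.96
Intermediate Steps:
o(M, L) = sqrt(43) (o(M, L) = sqrt(31 + 12) = sqrt(43))
-1497/2931 - 4744/o(S(-8, 4), 13) = -1497/2931 - 4744*sqrt(43)/43 = -1497*1/2931 - 4744*sqrt(43)/43 = -499/977 - 4744*sqrt(43)/43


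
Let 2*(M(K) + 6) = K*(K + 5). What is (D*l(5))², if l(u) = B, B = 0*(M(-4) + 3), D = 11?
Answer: 0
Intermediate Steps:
M(K) = -6 + K*(5 + K)/2 (M(K) = -6 + (K*(K + 5))/2 = -6 + (K*(5 + K))/2 = -6 + K*(5 + K)/2)
B = 0 (B = 0*((-6 + (½)*(-4)² + (5/2)*(-4)) + 3) = 0*((-6 + (½)*16 - 10) + 3) = 0*((-6 + 8 - 10) + 3) = 0*(-8 + 3) = 0*(-5) = 0)
l(u) = 0
(D*l(5))² = (11*0)² = 0² = 0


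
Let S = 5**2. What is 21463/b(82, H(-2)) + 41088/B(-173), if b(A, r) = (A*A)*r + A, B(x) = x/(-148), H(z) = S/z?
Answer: 510607710133/14526464 ≈ 35150.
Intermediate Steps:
S = 25
H(z) = 25/z
B(x) = -x/148 (B(x) = x*(-1/148) = -x/148)
b(A, r) = A + r*A**2 (b(A, r) = A**2*r + A = r*A**2 + A = A + r*A**2)
21463/b(82, H(-2)) + 41088/B(-173) = 21463/((82*(1 + 82*(25/(-2))))) + 41088/((-1/148*(-173))) = 21463/((82*(1 + 82*(25*(-1/2))))) + 41088/(173/148) = 21463/((82*(1 + 82*(-25/2)))) + 41088*(148/173) = 21463/((82*(1 - 1025))) + 6081024/173 = 21463/((82*(-1024))) + 6081024/173 = 21463/(-83968) + 6081024/173 = 21463*(-1/83968) + 6081024/173 = -21463/83968 + 6081024/173 = 510607710133/14526464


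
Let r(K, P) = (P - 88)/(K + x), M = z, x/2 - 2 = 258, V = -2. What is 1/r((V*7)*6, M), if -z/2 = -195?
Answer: 218/151 ≈ 1.4437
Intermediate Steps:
x = 520 (x = 4 + 2*258 = 4 + 516 = 520)
z = 390 (z = -2*(-195) = 390)
M = 390
r(K, P) = (-88 + P)/(520 + K) (r(K, P) = (P - 88)/(K + 520) = (-88 + P)/(520 + K))
1/r((V*7)*6, M) = 1/((-88 + 390)/(520 - 2*7*6)) = 1/(302/(520 - 14*6)) = 1/(302/(520 - 84)) = 1/(302/436) = 1/((1/436)*302) = 1/(151/218) = 218/151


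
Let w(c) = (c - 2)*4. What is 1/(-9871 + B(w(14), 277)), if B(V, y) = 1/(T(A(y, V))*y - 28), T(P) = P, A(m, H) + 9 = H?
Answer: -10775/106360024 ≈ -0.00010131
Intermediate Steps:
A(m, H) = -9 + H
w(c) = -8 + 4*c (w(c) = (-2 + c)*4 = -8 + 4*c)
B(V, y) = 1/(-28 + y*(-9 + V)) (B(V, y) = 1/((-9 + V)*y - 28) = 1/(y*(-9 + V) - 28) = 1/(-28 + y*(-9 + V)))
1/(-9871 + B(w(14), 277)) = 1/(-9871 + 1/(-28 + 277*(-9 + (-8 + 4*14)))) = 1/(-9871 + 1/(-28 + 277*(-9 + (-8 + 56)))) = 1/(-9871 + 1/(-28 + 277*(-9 + 48))) = 1/(-9871 + 1/(-28 + 277*39)) = 1/(-9871 + 1/(-28 + 10803)) = 1/(-9871 + 1/10775) = 1/(-106360024/10775) = -10775/106360024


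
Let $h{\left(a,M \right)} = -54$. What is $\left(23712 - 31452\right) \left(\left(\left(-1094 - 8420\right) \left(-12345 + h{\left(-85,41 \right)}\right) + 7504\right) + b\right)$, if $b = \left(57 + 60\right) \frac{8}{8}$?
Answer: $-913101012180$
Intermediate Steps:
$b = 117$ ($b = 117 \cdot 8 \cdot \frac{1}{8} = 117 \cdot 1 = 117$)
$\left(23712 - 31452\right) \left(\left(\left(-1094 - 8420\right) \left(-12345 + h{\left(-85,41 \right)}\right) + 7504\right) + b\right) = \left(23712 - 31452\right) \left(\left(\left(-1094 - 8420\right) \left(-12345 - 54\right) + 7504\right) + 117\right) = - 7740 \left(\left(\left(-9514\right) \left(-12399\right) + 7504\right) + 117\right) = - 7740 \left(\left(117964086 + 7504\right) + 117\right) = - 7740 \left(117971590 + 117\right) = \left(-7740\right) 117971707 = -913101012180$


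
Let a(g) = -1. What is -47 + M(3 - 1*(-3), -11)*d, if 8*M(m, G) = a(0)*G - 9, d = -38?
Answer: -113/2 ≈ -56.500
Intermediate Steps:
M(m, G) = -9/8 - G/8 (M(m, G) = (-G - 9)/8 = (-9 - G)/8 = -9/8 - G/8)
-47 + M(3 - 1*(-3), -11)*d = -47 + (-9/8 - ⅛*(-11))*(-38) = -47 + (-9/8 + 11/8)*(-38) = -47 + (¼)*(-38) = -47 - 19/2 = -113/2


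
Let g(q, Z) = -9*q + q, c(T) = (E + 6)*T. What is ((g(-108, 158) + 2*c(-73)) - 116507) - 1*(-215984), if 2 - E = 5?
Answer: 99903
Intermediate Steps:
E = -3 (E = 2 - 1*5 = 2 - 5 = -3)
c(T) = 3*T (c(T) = (-3 + 6)*T = 3*T)
g(q, Z) = -8*q
((g(-108, 158) + 2*c(-73)) - 116507) - 1*(-215984) = ((-8*(-108) + 2*(3*(-73))) - 116507) - 1*(-215984) = ((864 + 2*(-219)) - 116507) + 215984 = ((864 - 438) - 116507) + 215984 = (426 - 116507) + 215984 = -116081 + 215984 = 99903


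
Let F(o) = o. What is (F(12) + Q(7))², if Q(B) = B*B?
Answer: 3721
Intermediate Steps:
Q(B) = B²
(F(12) + Q(7))² = (12 + 7²)² = (12 + 49)² = 61² = 3721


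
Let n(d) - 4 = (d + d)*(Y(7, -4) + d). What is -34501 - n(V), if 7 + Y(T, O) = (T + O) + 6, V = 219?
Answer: -131303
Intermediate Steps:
Y(T, O) = -1 + O + T (Y(T, O) = -7 + ((T + O) + 6) = -7 + ((O + T) + 6) = -7 + (6 + O + T) = -1 + O + T)
n(d) = 4 + 2*d*(2 + d) (n(d) = 4 + (d + d)*((-1 - 4 + 7) + d) = 4 + (2*d)*(2 + d) = 4 + 2*d*(2 + d))
-34501 - n(V) = -34501 - (4 + 2*219**2 + 4*219) = -34501 - (4 + 2*47961 + 876) = -34501 - (4 + 95922 + 876) = -34501 - 1*96802 = -34501 - 96802 = -131303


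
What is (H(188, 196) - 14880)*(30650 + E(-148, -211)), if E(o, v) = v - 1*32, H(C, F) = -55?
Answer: -454128545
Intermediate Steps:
E(o, v) = -32 + v (E(o, v) = v - 32 = -32 + v)
(H(188, 196) - 14880)*(30650 + E(-148, -211)) = (-55 - 14880)*(30650 + (-32 - 211)) = -14935*(30650 - 243) = -14935*30407 = -454128545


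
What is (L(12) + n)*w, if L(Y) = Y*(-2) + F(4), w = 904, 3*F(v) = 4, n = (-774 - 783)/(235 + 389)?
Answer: -1774213/78 ≈ -22746.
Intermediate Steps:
n = -519/208 (n = -1557/624 = -1557*1/624 = -519/208 ≈ -2.4952)
F(v) = 4/3 (F(v) = (⅓)*4 = 4/3)
L(Y) = 4/3 - 2*Y (L(Y) = Y*(-2) + 4/3 = -2*Y + 4/3 = 4/3 - 2*Y)
(L(12) + n)*w = ((4/3 - 2*12) - 519/208)*904 = ((4/3 - 24) - 519/208)*904 = (-68/3 - 519/208)*904 = -15701/624*904 = -1774213/78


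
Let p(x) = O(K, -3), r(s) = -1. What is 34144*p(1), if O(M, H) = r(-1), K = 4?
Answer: -34144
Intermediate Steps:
O(M, H) = -1
p(x) = -1
34144*p(1) = 34144*(-1) = -34144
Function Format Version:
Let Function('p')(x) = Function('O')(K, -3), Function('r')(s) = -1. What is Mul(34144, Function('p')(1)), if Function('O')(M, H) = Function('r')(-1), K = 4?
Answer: -34144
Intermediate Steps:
Function('O')(M, H) = -1
Function('p')(x) = -1
Mul(34144, Function('p')(1)) = Mul(34144, -1) = -34144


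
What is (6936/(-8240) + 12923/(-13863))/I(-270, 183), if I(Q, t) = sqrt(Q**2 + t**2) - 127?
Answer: -3216898697/1288812611400 - 25329911*sqrt(11821)/429604203800 ≈ -0.0089065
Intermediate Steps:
I(Q, t) = -127 + sqrt(Q**2 + t**2)
(6936/(-8240) + 12923/(-13863))/I(-270, 183) = (6936/(-8240) + 12923/(-13863))/(-127 + sqrt((-270)**2 + 183**2)) = (6936*(-1/8240) + 12923*(-1/13863))/(-127 + sqrt(72900 + 33489)) = (-867/1030 - 12923/13863)/(-127 + sqrt(106389)) = -25329911/(14278890*(-127 + 3*sqrt(11821)))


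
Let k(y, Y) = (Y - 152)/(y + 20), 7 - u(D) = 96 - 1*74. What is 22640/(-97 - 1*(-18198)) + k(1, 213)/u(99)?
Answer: 6027439/5701815 ≈ 1.0571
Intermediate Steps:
u(D) = -15 (u(D) = 7 - (96 - 1*74) = 7 - (96 - 74) = 7 - 1*22 = 7 - 22 = -15)
k(y, Y) = (-152 + Y)/(20 + y)
22640/(-97 - 1*(-18198)) + k(1, 213)/u(99) = 22640/(-97 - 1*(-18198)) + ((-152 + 213)/(20 + 1))/(-15) = 22640/(-97 + 18198) + (61/21)*(-1/15) = 22640/18101 + ((1/21)*61)*(-1/15) = 22640*(1/18101) + (61/21)*(-1/15) = 22640/18101 - 61/315 = 6027439/5701815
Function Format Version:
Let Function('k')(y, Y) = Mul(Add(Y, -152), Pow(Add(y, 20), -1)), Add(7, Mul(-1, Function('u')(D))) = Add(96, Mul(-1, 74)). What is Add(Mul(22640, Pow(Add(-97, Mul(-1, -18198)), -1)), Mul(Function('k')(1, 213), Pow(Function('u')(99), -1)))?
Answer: Rational(6027439, 5701815) ≈ 1.0571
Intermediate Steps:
Function('u')(D) = -15 (Function('u')(D) = Add(7, Mul(-1, Add(96, Mul(-1, 74)))) = Add(7, Mul(-1, Add(96, -74))) = Add(7, Mul(-1, 22)) = Add(7, -22) = -15)
Function('k')(y, Y) = Mul(Pow(Add(20, y), -1), Add(-152, Y)) (Function('k')(y, Y) = Mul(Add(-152, Y), Pow(Add(20, y), -1)) = Mul(Pow(Add(20, y), -1), Add(-152, Y)))
Add(Mul(22640, Pow(Add(-97, Mul(-1, -18198)), -1)), Mul(Function('k')(1, 213), Pow(Function('u')(99), -1))) = Add(Mul(22640, Pow(Add(-97, Mul(-1, -18198)), -1)), Mul(Mul(Pow(Add(20, 1), -1), Add(-152, 213)), Pow(-15, -1))) = Add(Mul(22640, Pow(Add(-97, 18198), -1)), Mul(Mul(Pow(21, -1), 61), Rational(-1, 15))) = Add(Mul(22640, Pow(18101, -1)), Mul(Mul(Rational(1, 21), 61), Rational(-1, 15))) = Add(Mul(22640, Rational(1, 18101)), Mul(Rational(61, 21), Rational(-1, 15))) = Add(Rational(22640, 18101), Rational(-61, 315)) = Rational(6027439, 5701815)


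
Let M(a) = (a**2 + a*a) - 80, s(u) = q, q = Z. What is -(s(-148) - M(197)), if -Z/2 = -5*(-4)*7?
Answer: 77818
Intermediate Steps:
Z = -280 (Z = -2*(-5*(-4))*7 = -40*7 = -2*140 = -280)
q = -280
s(u) = -280
M(a) = -80 + 2*a**2 (M(a) = (a**2 + a**2) - 80 = 2*a**2 - 80 = -80 + 2*a**2)
-(s(-148) - M(197)) = -(-280 - (-80 + 2*197**2)) = -(-280 - (-80 + 2*38809)) = -(-280 - (-80 + 77618)) = -(-280 - 1*77538) = -(-280 - 77538) = -1*(-77818) = 77818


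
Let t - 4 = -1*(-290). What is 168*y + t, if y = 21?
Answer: 3822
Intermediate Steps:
t = 294 (t = 4 - 1*(-290) = 4 + 290 = 294)
168*y + t = 168*21 + 294 = 3528 + 294 = 3822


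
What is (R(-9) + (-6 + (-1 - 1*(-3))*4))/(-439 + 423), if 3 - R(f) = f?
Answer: -7/8 ≈ -0.87500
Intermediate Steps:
R(f) = 3 - f
(R(-9) + (-6 + (-1 - 1*(-3))*4))/(-439 + 423) = ((3 - 1*(-9)) + (-6 + (-1 - 1*(-3))*4))/(-439 + 423) = ((3 + 9) + (-6 + (-1 + 3)*4))/(-16) = (12 + (-6 + 2*4))*(-1/16) = (12 + (-6 + 8))*(-1/16) = (12 + 2)*(-1/16) = 14*(-1/16) = -7/8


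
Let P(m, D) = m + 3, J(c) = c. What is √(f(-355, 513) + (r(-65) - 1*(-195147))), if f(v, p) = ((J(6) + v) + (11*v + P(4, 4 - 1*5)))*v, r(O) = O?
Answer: √1702767 ≈ 1304.9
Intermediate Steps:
P(m, D) = 3 + m
f(v, p) = v*(13 + 12*v) (f(v, p) = ((6 + v) + (11*v + (3 + 4)))*v = ((6 + v) + (11*v + 7))*v = ((6 + v) + (7 + 11*v))*v = (13 + 12*v)*v = v*(13 + 12*v))
√(f(-355, 513) + (r(-65) - 1*(-195147))) = √(-355*(13 + 12*(-355)) + (-65 - 1*(-195147))) = √(-355*(13 - 4260) + (-65 + 195147)) = √(-355*(-4247) + 195082) = √(1507685 + 195082) = √1702767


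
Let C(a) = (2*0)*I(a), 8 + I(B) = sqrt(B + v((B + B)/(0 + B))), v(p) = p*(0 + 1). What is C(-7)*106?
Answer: 0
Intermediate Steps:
v(p) = p (v(p) = p*1 = p)
I(B) = -8 + sqrt(2 + B) (I(B) = -8 + sqrt(B + (B + B)/(0 + B)) = -8 + sqrt(B + (2*B)/B) = -8 + sqrt(B + 2) = -8 + sqrt(2 + B))
C(a) = 0 (C(a) = (2*0)*(-8 + sqrt(2 + a)) = 0*(-8 + sqrt(2 + a)) = 0)
C(-7)*106 = 0*106 = 0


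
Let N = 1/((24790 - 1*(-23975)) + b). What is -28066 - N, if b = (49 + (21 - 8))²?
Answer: -1476524195/52609 ≈ -28066.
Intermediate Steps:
b = 3844 (b = (49 + 13)² = 62² = 3844)
N = 1/52609 (N = 1/((24790 - 1*(-23975)) + 3844) = 1/((24790 + 23975) + 3844) = 1/(48765 + 3844) = 1/52609 ≈ 1.9008e-5)
-28066 - N = -28066 - 1*1/52609 = -28066 - 1/52609 = -1476524195/52609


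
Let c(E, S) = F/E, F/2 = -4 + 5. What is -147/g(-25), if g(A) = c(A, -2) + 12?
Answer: -3675/298 ≈ -12.332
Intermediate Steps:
F = 2 (F = 2*(-4 + 5) = 2*1 = 2)
c(E, S) = 2/E
g(A) = 12 + 2/A (g(A) = 2/A + 12 = 12 + 2/A)
-147/g(-25) = -147/(12 + 2/(-25)) = -147/(12 + 2*(-1/25)) = -147/(12 - 2/25) = -147/298/25 = -147*25/298 = -3675/298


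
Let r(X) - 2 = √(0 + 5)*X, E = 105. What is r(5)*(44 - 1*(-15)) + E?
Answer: 223 + 295*√5 ≈ 882.64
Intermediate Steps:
r(X) = 2 + X*√5 (r(X) = 2 + √(0 + 5)*X = 2 + √5*X = 2 + X*√5)
r(5)*(44 - 1*(-15)) + E = (2 + 5*√5)*(44 - 1*(-15)) + 105 = (2 + 5*√5)*(44 + 15) + 105 = (2 + 5*√5)*59 + 105 = (118 + 295*√5) + 105 = 223 + 295*√5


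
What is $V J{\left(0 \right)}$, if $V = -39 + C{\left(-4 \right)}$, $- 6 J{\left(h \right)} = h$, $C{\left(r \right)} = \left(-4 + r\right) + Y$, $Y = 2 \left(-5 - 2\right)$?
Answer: $0$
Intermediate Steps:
$Y = -14$ ($Y = 2 \left(-7\right) = -14$)
$C{\left(r \right)} = -18 + r$ ($C{\left(r \right)} = \left(-4 + r\right) - 14 = -18 + r$)
$J{\left(h \right)} = - \frac{h}{6}$
$V = -61$ ($V = -39 - 22 = -61$)
$V J{\left(0 \right)} = - 61 \left(\left(- \frac{1}{6}\right) 0\right) = \left(-61\right) 0 = 0$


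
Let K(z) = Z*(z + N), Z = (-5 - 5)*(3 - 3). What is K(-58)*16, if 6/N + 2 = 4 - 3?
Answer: 0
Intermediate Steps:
N = -6 (N = 6/(-2 + (4 - 3)) = 6/(-2 + 1) = 6/(-1) = 6*(-1) = -6)
Z = 0 (Z = -10*0 = 0)
K(z) = 0 (K(z) = 0*(z - 6) = 0*(-6 + z) = 0)
K(-58)*16 = 0*16 = 0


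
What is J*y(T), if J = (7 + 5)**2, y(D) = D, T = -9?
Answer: -1296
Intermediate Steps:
J = 144 (J = 12**2 = 144)
J*y(T) = 144*(-9) = -1296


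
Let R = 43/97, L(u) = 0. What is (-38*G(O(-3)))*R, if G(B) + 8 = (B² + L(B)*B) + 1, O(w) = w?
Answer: -3268/97 ≈ -33.691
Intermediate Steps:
R = 43/97 (R = 43*(1/97) = 43/97 ≈ 0.44330)
G(B) = -7 + B² (G(B) = -8 + ((B² + 0*B) + 1) = -8 + ((B² + 0) + 1) = -8 + (B² + 1) = -8 + (1 + B²) = -7 + B²)
(-38*G(O(-3)))*R = -38*(-7 + (-3)²)*(43/97) = -38*(-7 + 9)*(43/97) = -38*2*(43/97) = -76*43/97 = -3268/97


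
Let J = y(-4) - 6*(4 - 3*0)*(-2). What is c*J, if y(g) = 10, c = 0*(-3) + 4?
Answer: 232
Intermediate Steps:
c = 4 (c = 0 + 4 = 4)
J = 58 (J = 10 - 6*(4 - 3*0)*(-2) = 10 - 6*(4 + 0)*(-2) = 10 - 6*4*(-2) = 10 - 24*(-2) = 10 - 1*(-48) = 10 + 48 = 58)
c*J = 4*58 = 232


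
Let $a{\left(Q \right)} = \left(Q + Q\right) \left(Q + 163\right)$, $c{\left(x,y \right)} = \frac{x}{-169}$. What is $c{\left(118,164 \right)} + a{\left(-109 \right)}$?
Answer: $- \frac{1989586}{169} \approx -11773.0$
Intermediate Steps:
$c{\left(x,y \right)} = - \frac{x}{169}$ ($c{\left(x,y \right)} = x \left(- \frac{1}{169}\right) = - \frac{x}{169}$)
$a{\left(Q \right)} = 2 Q \left(163 + Q\right)$
$c{\left(118,164 \right)} + a{\left(-109 \right)} = \left(- \frac{1}{169}\right) 118 + 2 \left(-109\right) \left(163 - 109\right) = - \frac{118}{169} + 2 \left(-109\right) 54 = - \frac{118}{169} - 11772 = - \frac{1989586}{169}$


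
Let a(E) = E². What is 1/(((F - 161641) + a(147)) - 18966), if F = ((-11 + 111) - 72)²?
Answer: -1/158214 ≈ -6.3206e-6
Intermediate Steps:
F = 784 (F = (100 - 72)² = 28² = 784)
1/(((F - 161641) + a(147)) - 18966) = 1/(((784 - 161641) + 147²) - 18966) = 1/((-160857 + 21609) - 18966) = 1/(-139248 - 18966) = 1/(-158214) = -1/158214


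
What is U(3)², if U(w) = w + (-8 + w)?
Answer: 4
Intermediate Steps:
U(w) = -8 + 2*w
U(3)² = (-8 + 2*3)² = (-8 + 6)² = (-2)² = 4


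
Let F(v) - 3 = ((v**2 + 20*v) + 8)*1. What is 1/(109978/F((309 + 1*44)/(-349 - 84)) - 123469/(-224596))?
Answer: -6106147601/144718341176562 ≈ -4.2193e-5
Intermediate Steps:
F(v) = 11 + v**2 + 20*v (F(v) = 3 + ((v**2 + 20*v) + 8)*1 = 3 + (8 + v**2 + 20*v)*1 = 3 + (8 + v**2 + 20*v) = 11 + v**2 + 20*v)
1/(109978/F((309 + 1*44)/(-349 - 84)) - 123469/(-224596)) = 1/(109978/(11 + ((309 + 1*44)/(-349 - 84))**2 + 20*((309 + 1*44)/(-349 - 84))) - 123469/(-224596)) = 1/(109978/(11 + ((309 + 44)/(-433))**2 + 20*((309 + 44)/(-433))) - 123469*(-1/224596)) = 1/(109978/(11 + (353*(-1/433))**2 + 20*(353*(-1/433))) + 123469/224596) = 1/(109978/(11 + (-353/433)**2 + 20*(-353/433)) + 123469/224596) = 1/(109978/(11 + 124609/187489 - 7060/433) + 123469/224596) = 1/(109978/(-869992/187489) + 123469/224596) = 1/(109978*(-187489/869992) + 123469/224596) = 1/(-10309832621/434996 + 123469/224596) = 1/(-144718341176562/6106147601) = -6106147601/144718341176562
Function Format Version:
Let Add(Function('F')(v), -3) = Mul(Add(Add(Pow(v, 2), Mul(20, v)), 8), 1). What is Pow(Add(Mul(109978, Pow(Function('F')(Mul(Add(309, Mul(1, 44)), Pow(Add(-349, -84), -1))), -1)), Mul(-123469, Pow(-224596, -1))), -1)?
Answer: Rational(-6106147601, 144718341176562) ≈ -4.2193e-5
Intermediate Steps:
Function('F')(v) = Add(11, Pow(v, 2), Mul(20, v)) (Function('F')(v) = Add(3, Mul(Add(Add(Pow(v, 2), Mul(20, v)), 8), 1)) = Add(3, Mul(Add(8, Pow(v, 2), Mul(20, v)), 1)) = Add(3, Add(8, Pow(v, 2), Mul(20, v))) = Add(11, Pow(v, 2), Mul(20, v)))
Pow(Add(Mul(109978, Pow(Function('F')(Mul(Add(309, Mul(1, 44)), Pow(Add(-349, -84), -1))), -1)), Mul(-123469, Pow(-224596, -1))), -1) = Pow(Add(Mul(109978, Pow(Add(11, Pow(Mul(Add(309, Mul(1, 44)), Pow(Add(-349, -84), -1)), 2), Mul(20, Mul(Add(309, Mul(1, 44)), Pow(Add(-349, -84), -1)))), -1)), Mul(-123469, Pow(-224596, -1))), -1) = Pow(Add(Mul(109978, Pow(Add(11, Pow(Mul(Add(309, 44), Pow(-433, -1)), 2), Mul(20, Mul(Add(309, 44), Pow(-433, -1)))), -1)), Mul(-123469, Rational(-1, 224596))), -1) = Pow(Add(Mul(109978, Pow(Add(11, Pow(Mul(353, Rational(-1, 433)), 2), Mul(20, Mul(353, Rational(-1, 433)))), -1)), Rational(123469, 224596)), -1) = Pow(Add(Mul(109978, Pow(Add(11, Pow(Rational(-353, 433), 2), Mul(20, Rational(-353, 433))), -1)), Rational(123469, 224596)), -1) = Pow(Add(Mul(109978, Pow(Add(11, Rational(124609, 187489), Rational(-7060, 433)), -1)), Rational(123469, 224596)), -1) = Pow(Add(Mul(109978, Pow(Rational(-869992, 187489), -1)), Rational(123469, 224596)), -1) = Pow(Add(Mul(109978, Rational(-187489, 869992)), Rational(123469, 224596)), -1) = Pow(Add(Rational(-10309832621, 434996), Rational(123469, 224596)), -1) = Pow(Rational(-144718341176562, 6106147601), -1) = Rational(-6106147601, 144718341176562)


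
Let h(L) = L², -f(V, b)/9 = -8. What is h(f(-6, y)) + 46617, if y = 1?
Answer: 51801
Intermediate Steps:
f(V, b) = 72 (f(V, b) = -9*(-8) = 72)
h(f(-6, y)) + 46617 = 72² + 46617 = 5184 + 46617 = 51801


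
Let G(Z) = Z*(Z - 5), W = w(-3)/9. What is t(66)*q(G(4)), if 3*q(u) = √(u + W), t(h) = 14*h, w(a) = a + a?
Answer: 308*I*√42/3 ≈ 665.36*I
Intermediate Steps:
w(a) = 2*a
W = -⅔ (W = (2*(-3))/9 = -6*⅑ = -⅔ ≈ -0.66667)
G(Z) = Z*(-5 + Z)
q(u) = √(-⅔ + u)/3 (q(u) = √(u - ⅔)/3 = √(-⅔ + u)/3)
t(66)*q(G(4)) = (14*66)*(√(-6 + 9*(4*(-5 + 4)))/9) = 924*(√(-6 + 9*(4*(-1)))/9) = 924*(√(-6 + 9*(-4))/9) = 924*(√(-6 - 36)/9) = 924*(√(-42)/9) = 924*((I*√42)/9) = 924*(I*√42/9) = 308*I*√42/3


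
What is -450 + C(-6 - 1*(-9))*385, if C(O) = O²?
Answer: 3015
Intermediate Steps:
-450 + C(-6 - 1*(-9))*385 = -450 + (-6 - 1*(-9))²*385 = -450 + (-6 + 9)²*385 = -450 + 3²*385 = -450 + 9*385 = -450 + 3465 = 3015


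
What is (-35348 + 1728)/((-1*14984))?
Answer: 8405/3746 ≈ 2.2437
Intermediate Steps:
(-35348 + 1728)/((-1*14984)) = -33620/(-14984) = -33620*(-1/14984) = 8405/3746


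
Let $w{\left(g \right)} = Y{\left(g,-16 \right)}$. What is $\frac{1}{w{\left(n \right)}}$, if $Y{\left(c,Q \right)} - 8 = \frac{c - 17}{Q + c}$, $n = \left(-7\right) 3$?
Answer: $\frac{37}{334} \approx 0.11078$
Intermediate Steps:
$n = -21$
$Y{\left(c,Q \right)} = 8 + \frac{-17 + c}{Q + c}$ ($Y{\left(c,Q \right)} = 8 + \frac{c - 17}{Q + c} = 8 + \frac{-17 + c}{Q + c}$)
$w{\left(g \right)} = \frac{-145 + 9 g}{-16 + g}$ ($w{\left(g \right)} = \frac{-17 + 8 \left(-16\right) + 9 g}{-16 + g} = \frac{-17 - 128 + 9 g}{-16 + g} = \frac{-145 + 9 g}{-16 + g}$)
$\frac{1}{w{\left(n \right)}} = \frac{1}{\frac{1}{-16 - 21} \left(-145 + 9 \left(-21\right)\right)} = \frac{1}{\frac{1}{-37} \left(-145 - 189\right)} = \frac{1}{\left(- \frac{1}{37}\right) \left(-334\right)} = \frac{1}{\frac{334}{37}} = \frac{37}{334}$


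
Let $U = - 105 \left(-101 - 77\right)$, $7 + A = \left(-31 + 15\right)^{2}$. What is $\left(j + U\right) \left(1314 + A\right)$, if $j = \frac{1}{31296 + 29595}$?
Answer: $\frac{592925504111}{20297} \approx 2.9212 \cdot 10^{7}$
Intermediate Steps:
$j = \frac{1}{60891} \approx 1.6423 \cdot 10^{-5}$
$A = 249$ ($A = -7 + \left(-31 + 15\right)^{2} = -7 + \left(-16\right)^{2} = -7 + 256 = 249$)
$U = 18690$ ($U = \left(-105\right) \left(-178\right) = 18690$)
$\left(j + U\right) \left(1314 + A\right) = \left(\frac{1}{60891} + 18690\right) \left(1314 + 249\right) = \frac{1138052791}{60891} \cdot 1563 = \frac{592925504111}{20297}$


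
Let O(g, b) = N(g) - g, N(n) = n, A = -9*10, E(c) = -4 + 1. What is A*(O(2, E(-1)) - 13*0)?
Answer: 0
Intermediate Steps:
E(c) = -3
A = -90
O(g, b) = 0 (O(g, b) = g - g = 0)
A*(O(2, E(-1)) - 13*0) = -90*(0 - 13*0) = -90*(0 + 0) = -90*0 = 0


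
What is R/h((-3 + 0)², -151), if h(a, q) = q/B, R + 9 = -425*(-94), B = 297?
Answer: -11862477/151 ≈ -78560.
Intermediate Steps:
R = 39941 (R = -9 - 425*(-94) = -9 + 39950 = 39941)
h(a, q) = q/297
R/h((-3 + 0)², -151) = 39941/(((1/297)*(-151))) = 39941/(-151/297) = 39941*(-297/151) = -11862477/151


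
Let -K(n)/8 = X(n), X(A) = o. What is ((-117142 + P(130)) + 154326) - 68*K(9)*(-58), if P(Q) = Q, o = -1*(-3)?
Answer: -57342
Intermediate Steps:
o = 3
X(A) = 3
K(n) = -24 (K(n) = -8*3 = -24)
((-117142 + P(130)) + 154326) - 68*K(9)*(-58) = ((-117142 + 130) + 154326) - 68*(-24)*(-58) = (-117012 + 154326) - (-1632)*(-58) = 37314 - 1*94656 = 37314 - 94656 = -57342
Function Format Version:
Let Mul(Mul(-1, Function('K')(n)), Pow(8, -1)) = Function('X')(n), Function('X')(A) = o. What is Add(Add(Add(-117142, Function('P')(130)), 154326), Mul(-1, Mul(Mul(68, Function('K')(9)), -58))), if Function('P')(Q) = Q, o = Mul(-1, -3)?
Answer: -57342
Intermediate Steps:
o = 3
Function('X')(A) = 3
Function('K')(n) = -24 (Function('K')(n) = Mul(-8, 3) = -24)
Add(Add(Add(-117142, Function('P')(130)), 154326), Mul(-1, Mul(Mul(68, Function('K')(9)), -58))) = Add(Add(Add(-117142, 130), 154326), Mul(-1, Mul(Mul(68, -24), -58))) = Add(Add(-117012, 154326), Mul(-1, Mul(-1632, -58))) = Add(37314, Mul(-1, 94656)) = Add(37314, -94656) = -57342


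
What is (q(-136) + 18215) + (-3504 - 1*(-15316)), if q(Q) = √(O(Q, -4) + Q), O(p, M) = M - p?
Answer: 30027 + 2*I ≈ 30027.0 + 2.0*I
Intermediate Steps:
q(Q) = 2*I (q(Q) = √((-4 - Q) + Q) = √(-4) = 2*I)
(q(-136) + 18215) + (-3504 - 1*(-15316)) = (2*I + 18215) + (-3504 - 1*(-15316)) = (18215 + 2*I) + (-3504 + 15316) = (18215 + 2*I) + 11812 = 30027 + 2*I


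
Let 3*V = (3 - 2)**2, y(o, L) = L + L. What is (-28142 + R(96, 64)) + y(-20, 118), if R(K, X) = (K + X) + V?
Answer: -83237/3 ≈ -27746.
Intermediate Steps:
y(o, L) = 2*L
V = 1/3 (V = (3 - 2)**2/3 = (1/3)*1**2 = (1/3)*1 = 1/3 ≈ 0.33333)
R(K, X) = 1/3 + K + X (R(K, X) = (K + X) + 1/3 = 1/3 + K + X)
(-28142 + R(96, 64)) + y(-20, 118) = (-28142 + (1/3 + 96 + 64)) + 2*118 = (-28142 + 481/3) + 236 = -83945/3 + 236 = -83237/3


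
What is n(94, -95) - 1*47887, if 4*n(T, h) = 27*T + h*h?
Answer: -179985/4 ≈ -44996.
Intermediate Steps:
n(T, h) = h²/4 + 27*T/4 (n(T, h) = (27*T + h*h)/4 = (27*T + h²)/4 = (h² + 27*T)/4 = h²/4 + 27*T/4)
n(94, -95) - 1*47887 = ((¼)*(-95)² + (27/4)*94) - 1*47887 = ((¼)*9025 + 1269/2) - 47887 = (9025/4 + 1269/2) - 47887 = 11563/4 - 47887 = -179985/4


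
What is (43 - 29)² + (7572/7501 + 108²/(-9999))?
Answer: 1632078952/8333611 ≈ 195.84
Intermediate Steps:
(43 - 29)² + (7572/7501 + 108²/(-9999)) = 14² + (7572*(1/7501) + 11664*(-1/9999)) = 196 + (7572/7501 - 1296/1111) = 196 - 1308804/8333611 = 1632078952/8333611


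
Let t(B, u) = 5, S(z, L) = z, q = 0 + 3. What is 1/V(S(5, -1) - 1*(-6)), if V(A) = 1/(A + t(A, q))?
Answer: 16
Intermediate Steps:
q = 3
V(A) = 1/(5 + A) (V(A) = 1/(A + 5) = 1/(5 + A))
1/V(S(5, -1) - 1*(-6)) = 1/(1/(5 + (5 - 1*(-6)))) = 1/(1/(5 + (5 + 6))) = 1/(1/(5 + 11)) = 1/(1/16) = 16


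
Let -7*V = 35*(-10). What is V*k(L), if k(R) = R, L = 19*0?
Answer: 0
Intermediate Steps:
L = 0
V = 50 (V = -5*(-10) = -⅐*(-350) = 50)
V*k(L) = 50*0 = 0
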